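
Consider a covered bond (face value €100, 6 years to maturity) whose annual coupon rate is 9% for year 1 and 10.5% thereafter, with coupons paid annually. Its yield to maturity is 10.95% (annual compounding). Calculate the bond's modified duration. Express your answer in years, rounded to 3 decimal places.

4.310 years

Periodic yield y = 0.1095. First find Macaulay duration:
  t   CF        PV=CF/(1+0.1095)^t    t·PV
  1         9.00         8.1118         8.1118
  2        10.50         8.5297        17.0594
  3        10.50         7.6879        23.0637
  4        10.50         6.9292        27.7166
  5        10.50         6.2453        31.2265
  6       110.50        59.2377       355.4264
  Σ                     96.7416       462.6044
P = 96.7416; Macaulay duration = 462.6044 / 96.7416 = 4.78186 years.
Modified duration = D_Mac / (1 + y) = 4.78186 / 1.1095 = 4.30992 years.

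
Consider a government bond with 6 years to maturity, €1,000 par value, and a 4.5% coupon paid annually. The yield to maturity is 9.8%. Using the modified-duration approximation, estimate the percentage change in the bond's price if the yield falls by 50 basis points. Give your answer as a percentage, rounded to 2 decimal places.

Periodic yield y = 0.098. Modified duration first:
  t   CF        PV=CF/(1+0.098)^t    t·PV
  1        45.00        40.9836        40.9836
  2        45.00        37.3257        74.6514
  3        45.00        33.9943       101.9828
  4        45.00        30.9602       123.8406
  5        45.00        28.1969       140.9843
  6     1,045.00       596.3514     3,578.1085
  Σ                    767.8120     4,060.5511
P = 767.8120; D_Mac = 5.28847 yrs; D_mod = 5.28847/(1+0.098) = 4.81646 yrs.
ΔP/P ≈ -D_mod · Δy = -4.81646 × (-0.005) = +0.024082 = +2.4082%.

+2.41%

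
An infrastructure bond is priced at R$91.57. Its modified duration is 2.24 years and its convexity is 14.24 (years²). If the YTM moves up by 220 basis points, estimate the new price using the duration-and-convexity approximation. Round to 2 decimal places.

R$87.37

Duration effect: -D_mod·Δy = -2.24 × (+0.022) = -0.049280
Convexity effect: ½·C·(Δy)² = 0.5 × 14.24 × (0.022)² = +0.00344608
ΔP/P ≈ -0.049280 + 0.00344608 = -0.04583392
New price ≈ 91.57 × (1 - 0.04583392) = 87.3729879456.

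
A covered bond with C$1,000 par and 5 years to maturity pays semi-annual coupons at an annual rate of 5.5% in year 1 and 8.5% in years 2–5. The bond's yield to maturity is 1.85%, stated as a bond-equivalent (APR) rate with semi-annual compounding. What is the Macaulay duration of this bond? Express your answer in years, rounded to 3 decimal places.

Periodic yield y = 0.00925. Discount each cash flow and weight by its period:
  t   CF        PV=CF/(1+0.00925)^t    t·PV
  1        27.50        27.2480        27.2480
  2        27.50        26.9982        53.9964
  3        42.50        41.3421       124.0263
  4        42.50        40.9632       163.8528
  5        42.50        40.5878       202.9388
  6        42.50        40.2158       241.2946
  7        42.50        39.8472       278.9303
  8        42.50        39.4820       315.8558
  9        42.50        39.1201       352.0810
  10    1,042.50       950.7985     9,507.9849
  Σ                  1,286.6028    11,268.2090
Price P = Σ PV = 1,286.6028.
Macaulay duration = Σ(t·PV) / P = 11,268.2090 / 1,286.6028 = 8.75811 half-year periods.
In years: 8.75811 / 2 = 4.37906 years.

4.379 years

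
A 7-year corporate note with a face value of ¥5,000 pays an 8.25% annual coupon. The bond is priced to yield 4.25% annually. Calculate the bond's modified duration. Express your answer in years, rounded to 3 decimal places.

5.511 years

Periodic yield y = 0.0425. First find Macaulay duration:
  t   CF        PV=CF/(1+0.0425)^t    t·PV
  1       412.50       395.6835       395.6835
  2       412.50       379.5525       759.1049
  3       412.50       364.0791     1,092.2373
  4       412.50       349.2366     1,396.9462
  5       412.50       334.9991     1,674.9955
  6       412.50       321.3421     1,928.0523
  7     5,412.50     4,044.5058    28,311.5407
  Σ                  6,189.3986    35,558.5605
P = 6,189.3986; Macaulay duration = 35,558.5605 / 6,189.3986 = 5.74508 years.
Modified duration = D_Mac / (1 + y) = 5.74508 / 1.0425 = 5.51086 years.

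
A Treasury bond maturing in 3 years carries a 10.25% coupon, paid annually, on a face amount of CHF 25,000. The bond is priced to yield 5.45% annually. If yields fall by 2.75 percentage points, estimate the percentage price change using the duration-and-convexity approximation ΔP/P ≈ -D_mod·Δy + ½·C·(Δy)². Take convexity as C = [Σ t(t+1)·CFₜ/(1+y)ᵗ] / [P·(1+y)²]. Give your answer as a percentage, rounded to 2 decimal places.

+7.52%

With y = 0.0545:
  t   CF        PV=CF/(1+0.0545)^t    t·PV        t(t+1)·PV
  1     2,562.50     2,430.0616     2,430.0616       4,860.1233
  2     2,562.50     2,304.4681     4,608.9363      13,826.8088
  3    27,562.50    23,506.0066    70,518.0199     282,072.0797
  Σ                 28,240.5364    77,557.0178     300,759.0118
P = 28,240.5364; D_Mac = 2.74630 yrs; D_mod = 2.60436 yrs; C = 9.57751.
Duration effect: -2.60436 × (-0.0275) = +0.071620
Convexity effect: 0.5 × 9.57751 × (-0.0275)² = +0.0036215
ΔP/P ≈ +0.071620 + 0.0036215 = +0.075241 = +7.5241%.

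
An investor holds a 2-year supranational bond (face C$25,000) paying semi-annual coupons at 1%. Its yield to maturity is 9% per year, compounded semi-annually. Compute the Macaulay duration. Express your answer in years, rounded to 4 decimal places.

Periodic yield y = 0.045. Discount each cash flow and weight by its period:
  t   CF        PV=CF/(1+0.045)^t    t·PV
  1       125.00       119.6172       119.6172
  2       125.00       114.4662       228.9325
  3       125.00       109.5371       328.6112
  4    25,125.00    21,068.8538    84,275.4150
  Σ                 21,412.4743    84,952.5760
Price P = Σ PV = 21,412.4743.
Macaulay duration = Σ(t·PV) / P = 84,952.5760 / 21,412.4743 = 3.96743 half-year periods.
In years: 3.96743 / 2 = 1.98372 years.

1.9837 years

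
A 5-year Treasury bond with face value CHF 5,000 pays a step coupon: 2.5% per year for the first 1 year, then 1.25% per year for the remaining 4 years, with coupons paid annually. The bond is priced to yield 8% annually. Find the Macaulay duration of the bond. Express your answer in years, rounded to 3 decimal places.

Periodic yield y = 0.08. Discount each cash flow and weight by its year:
  t   CF        PV=CF/(1+0.08)^t    t·PV
  1       125.00       115.7407       115.7407
  2        62.50        53.5837       107.1674
  3        62.50        49.6145       148.8435
  4        62.50        45.9394       183.7575
  5     5,062.50     3,445.4524    17,227.2622
  Σ                  3,710.3307    17,782.7713
Price P = Σ PV = 3,710.3307.
Macaulay duration = Σ(t·PV) / P = 17,782.7713 / 3,710.3307 = 4.79277 years.

4.793 years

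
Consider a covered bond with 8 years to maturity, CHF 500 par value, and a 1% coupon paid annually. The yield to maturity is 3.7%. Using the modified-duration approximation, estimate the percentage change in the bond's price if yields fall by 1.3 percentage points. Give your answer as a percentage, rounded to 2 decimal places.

+9.64%

Periodic yield y = 0.037. Modified duration first:
  t   CF        PV=CF/(1+0.037)^t    t·PV
  1         5.00         4.8216         4.8216
  2         5.00         4.6496         9.2991
  3         5.00         4.4837        13.4510
  4         5.00         4.3237        17.2948
  5         5.00         4.1694        20.8471
  6         5.00         4.0207        24.1240
  7         5.00         3.8772        27.1404
  8       505.00       377.6255     3,021.0041
  Σ                    407.9713     3,137.9821
P = 407.9713; D_Mac = 7.69167 yrs; D_mod = 7.69167/(1+0.037) = 7.41724 yrs.
ΔP/P ≈ -D_mod · Δy = -7.41724 × (-0.013) = +0.096424 = +9.6424%.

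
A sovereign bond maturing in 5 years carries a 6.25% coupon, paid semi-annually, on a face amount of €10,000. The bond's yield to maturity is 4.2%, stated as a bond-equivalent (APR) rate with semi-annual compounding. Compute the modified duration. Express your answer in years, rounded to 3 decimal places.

Periodic yield y = 0.021. First find Macaulay duration:
  t   CF        PV=CF/(1+0.021)^t    t·PV
  1       312.50       306.0725       306.0725
  2       312.50       299.7772       599.5543
  3       312.50       293.6113       880.8340
  4       312.50       287.5723     1,150.2892
  5       312.50       281.6575     1,408.2875
  6       312.50       275.8643     1,655.1861
  7       312.50       270.1903     1,891.3324
  8       312.50       264.6331     2,117.0644
  9       312.50       259.1901     2,332.7105
  10   10,312.50     8,377.3477    83,773.4769
  Σ                 10,915.9162    96,114.8078
P = 10,915.9162; Macaulay duration = 96,114.8078 / 10,915.9162 = 8.80502 half-year periods = 4.40251 years.
Modified duration = D_Mac / (1 + y) = 4.40251 / 1.021 = 4.31196 years.

4.312 years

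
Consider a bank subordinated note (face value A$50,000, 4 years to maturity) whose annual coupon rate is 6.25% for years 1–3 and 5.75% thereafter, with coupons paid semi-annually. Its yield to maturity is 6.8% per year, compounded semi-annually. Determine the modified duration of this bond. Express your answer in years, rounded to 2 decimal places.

Periodic yield y = 0.034. First find Macaulay duration:
  t   CF        PV=CF/(1+0.034)^t    t·PV
  1     1,562.50     1,511.1219     1,511.1219
  2     1,562.50     1,461.4331     2,922.8663
  3     1,562.50     1,413.3783     4,240.1348
  4     1,562.50     1,366.9035     5,467.6142
  5     1,562.50     1,321.9570     6,609.7851
  6     1,562.50     1,278.4884     7,670.9304
  7     1,437.50     1,137.5332     7,962.7324
  8    51,437.50    39,365.4792   314,923.8336
  Σ                 48,856.2946   351,309.0186
P = 48,856.2946; Macaulay duration = 351,309.0186 / 48,856.2946 = 7.19066 half-year periods = 3.59533 years.
Modified duration = D_Mac / (1 + y) = 3.59533 / 1.034 = 3.47711 years.

3.48 years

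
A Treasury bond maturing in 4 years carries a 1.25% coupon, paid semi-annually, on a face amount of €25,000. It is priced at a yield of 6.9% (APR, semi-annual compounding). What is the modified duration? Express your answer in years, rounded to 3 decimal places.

Periodic yield y = 0.0345. First find Macaulay duration:
  t   CF        PV=CF/(1+0.0345)^t    t·PV
  1       156.25       151.0391       151.0391
  2       156.25       146.0021       292.0042
  3       156.25       141.1330       423.3990
  4       156.25       136.4263       545.7051
  5       156.25       131.8765       659.3827
  6       156.25       127.4785       764.8712
  7       156.25       123.2272       862.5904
  8    25,156.25    19,177.9394   153,423.5152
  Σ                 20,135.1222   157,122.5069
P = 20,135.1222; Macaulay duration = 157,122.5069 / 20,135.1222 = 7.80340 half-year periods = 3.90170 years.
Modified duration = D_Mac / (1 + y) = 3.90170 / 1.0345 = 3.77158 years.

3.772 years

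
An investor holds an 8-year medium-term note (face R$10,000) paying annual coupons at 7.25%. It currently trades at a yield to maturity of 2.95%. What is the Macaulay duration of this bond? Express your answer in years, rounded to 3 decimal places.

Periodic yield y = 0.0295. Discount each cash flow and weight by its year:
  t   CF        PV=CF/(1+0.0295)^t    t·PV
  1       725.00       704.2254       704.2254
  2       725.00       684.0460     1,368.0920
  3       725.00       664.4449     1,993.3346
  4       725.00       645.4054     2,581.6216
  5       725.00       626.9115     3,134.5576
  6       725.00       608.9476     3,653.6854
  7       725.00       591.4984     4,140.4886
  8    10,725.00     8,499.3653    67,994.9220
  Σ                 13,024.8443    85,570.9272
Price P = Σ PV = 13,024.8443.
Macaulay duration = Σ(t·PV) / P = 85,570.9272 / 13,024.8443 = 6.56982 years.

6.570 years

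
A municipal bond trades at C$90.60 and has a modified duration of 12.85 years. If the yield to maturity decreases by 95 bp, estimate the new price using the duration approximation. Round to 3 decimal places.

Duration approximation: ΔP/P ≈ -D_mod · Δy = -12.85 × (-0.0095) = +0.122075.
New price ≈ 90.60 × (1 + 0.122075) = 101.659995.

C$101.660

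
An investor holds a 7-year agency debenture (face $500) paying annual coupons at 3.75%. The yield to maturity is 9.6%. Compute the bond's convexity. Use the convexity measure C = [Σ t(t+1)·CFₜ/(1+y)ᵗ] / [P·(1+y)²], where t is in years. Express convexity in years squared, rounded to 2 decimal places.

With y = 0.096:
  t   CF        PV=CF/(1+0.096)^t    t·PV        t(t+1)·PV
  1        18.75        17.1077        17.1077          34.2153
  2        18.75        15.6092        31.2184          93.6551
  3        18.75        14.2420        42.7259         170.9035
  4        18.75        12.9945        51.9779         259.8897
  5        18.75        11.8563        59.2814         355.6884
  6        18.75        10.8178        64.9067         454.3466
  7       518.75       273.0764     1,911.5351      15,292.2806
  Σ                    355.7038     2,178.7530      16,660.9791
P = 355.7038.
Convexity = Σ t(t+1)·PV / [P·(1+y)²] = 16,660.9791 / (355.7038 × 1.201216) = 38.99338.

38.99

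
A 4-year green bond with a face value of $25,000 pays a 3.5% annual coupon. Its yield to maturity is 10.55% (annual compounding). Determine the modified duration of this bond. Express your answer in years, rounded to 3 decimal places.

3.411 years

Periodic yield y = 0.1055. First find Macaulay duration:
  t   CF        PV=CF/(1+0.1055)^t    t·PV
  1       875.00       791.4971       791.4971
  2       875.00       715.9630     1,431.9259
  3       875.00       647.6372     1,942.9117
  4    25,875.00    17,323.8881    69,295.5526
  Σ                 19,478.9854    73,461.8873
P = 19,478.9854; Macaulay duration = 73,461.8873 / 19,478.9854 = 3.77134 years.
Modified duration = D_Mac / (1 + y) = 3.77134 / 1.1055 = 3.41143 years.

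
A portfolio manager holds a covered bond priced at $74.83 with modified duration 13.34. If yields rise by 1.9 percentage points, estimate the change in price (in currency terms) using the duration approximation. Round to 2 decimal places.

-$18.97

Duration approximation: ΔP/P ≈ -D_mod · Δy = -13.34 × (+0.019) = -0.253460.
ΔP ≈ 74.83 × (-0.253460) = -18.9664118.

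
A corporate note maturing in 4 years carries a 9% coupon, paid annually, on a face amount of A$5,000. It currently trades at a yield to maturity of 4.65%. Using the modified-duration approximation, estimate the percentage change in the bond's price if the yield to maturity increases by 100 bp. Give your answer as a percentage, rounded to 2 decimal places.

-3.41%

Periodic yield y = 0.0465. Modified duration first:
  t   CF        PV=CF/(1+0.0465)^t    t·PV
  1       450.00       430.0048       430.0048
  2       450.00       410.8980       821.7960
  3       450.00       392.6402     1,177.9207
  4     5,450.00     4,544.0131    18,176.0523
  Σ                  5,777.5561    20,605.7738
P = 5,777.5561; D_Mac = 3.56652 yrs; D_mod = 3.56652/(1+0.0465) = 3.40805 yrs.
ΔP/P ≈ -D_mod · Δy = -3.40805 × (+0.01) = -0.034080 = -3.4080%.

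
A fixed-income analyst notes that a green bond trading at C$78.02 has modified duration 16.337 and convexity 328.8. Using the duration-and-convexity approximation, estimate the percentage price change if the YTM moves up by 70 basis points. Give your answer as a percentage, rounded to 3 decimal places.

-10.630%

Duration effect: -D_mod·Δy = -16.337 × (+0.007) = -0.114359
Convexity effect: ½·C·(Δy)² = 0.5 × 328.8 × (0.007)² = +0.0080556
ΔP/P ≈ -0.114359 + 0.0080556 = -0.1063034
= -10.63034%.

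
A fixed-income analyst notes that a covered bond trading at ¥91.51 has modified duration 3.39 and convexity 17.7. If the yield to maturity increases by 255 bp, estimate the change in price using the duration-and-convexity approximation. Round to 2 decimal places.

Duration effect: -D_mod·Δy = -3.39 × (+0.0255) = -0.086445
Convexity effect: ½·C·(Δy)² = 0.5 × 17.7 × (0.0255)² = +0.0057547125
ΔP/P ≈ -0.086445 + 0.0057547125 = -0.0806902875
ΔP ≈ 91.51 × (-0.0806902875) = -7.383968209125.

-¥7.38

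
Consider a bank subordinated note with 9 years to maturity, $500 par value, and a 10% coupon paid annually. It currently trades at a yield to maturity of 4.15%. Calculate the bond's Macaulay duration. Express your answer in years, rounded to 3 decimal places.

6.798 years

Periodic yield y = 0.0415. Discount each cash flow and weight by its year:
  t   CF        PV=CF/(1+0.0415)^t    t·PV
  1        50.00        48.0077        48.0077
  2        50.00        46.0947        92.1895
  3        50.00        44.2580       132.7741
  4        50.00        42.4945       169.9781
  5        50.00        40.8013       204.0063
  6        50.00        39.1755       235.0529
  7        50.00        37.6145       263.3014
  8        50.00        36.1157       288.9254
  9       550.00       381.4426     3,432.9836
  Σ                    716.0045     4,867.2190
Price P = Σ PV = 716.0045.
Macaulay duration = Σ(t·PV) / P = 4,867.2190 / 716.0045 = 6.79775 years.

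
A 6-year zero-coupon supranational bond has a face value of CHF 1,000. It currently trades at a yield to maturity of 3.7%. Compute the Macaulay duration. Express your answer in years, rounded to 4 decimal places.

6.0000 years

A zero-coupon bond has a single cash flow at maturity, so its Macaulay duration equals its maturity: 6 years.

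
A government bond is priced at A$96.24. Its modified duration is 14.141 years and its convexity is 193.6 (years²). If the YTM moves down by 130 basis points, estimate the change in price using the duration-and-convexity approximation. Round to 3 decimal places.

Duration effect: -D_mod·Δy = -14.141 × (-0.013) = +0.183833
Convexity effect: ½·C·(Δy)² = 0.5 × 193.6 × (-0.013)² = +0.0163592
ΔP/P ≈ +0.183833 + 0.0163592 = +0.2001922
ΔP ≈ 96.24 × (+0.2001922) = +19.266497328.

+A$19.266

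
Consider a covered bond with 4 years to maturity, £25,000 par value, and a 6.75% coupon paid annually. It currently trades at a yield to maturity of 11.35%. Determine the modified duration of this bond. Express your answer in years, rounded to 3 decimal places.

3.237 years

Periodic yield y = 0.1135. First find Macaulay duration:
  t   CF        PV=CF/(1+0.1135)^t    t·PV
  1     1,687.50     1,515.4917     1,515.4917
  2     1,687.50     1,361.0163     2,722.0327
  3     1,687.50     1,222.2868     3,666.8604
  4    26,687.50    17,359.8915    69,439.5661
  Σ                 21,458.6863    77,343.9508
P = 21,458.6863; Macaulay duration = 77,343.9508 / 21,458.6863 = 3.60432 years.
Modified duration = D_Mac / (1 + y) = 3.60432 / 1.1135 = 3.23693 years.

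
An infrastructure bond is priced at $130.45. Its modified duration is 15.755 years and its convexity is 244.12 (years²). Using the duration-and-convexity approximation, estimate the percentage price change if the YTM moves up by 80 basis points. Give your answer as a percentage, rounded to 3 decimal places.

Duration effect: -D_mod·Δy = -15.755 × (+0.008) = -0.126040
Convexity effect: ½·C·(Δy)² = 0.5 × 244.12 × (0.008)² = +0.00781184
ΔP/P ≈ -0.126040 + 0.00781184 = -0.11822816
= -11.822816%.

-11.823%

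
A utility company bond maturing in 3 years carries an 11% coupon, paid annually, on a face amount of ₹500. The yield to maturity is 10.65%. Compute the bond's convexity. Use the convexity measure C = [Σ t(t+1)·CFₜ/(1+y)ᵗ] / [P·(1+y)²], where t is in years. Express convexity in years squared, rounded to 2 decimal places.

With y = 0.1065:
  t   CF        PV=CF/(1+0.1065)^t    t·PV        t(t+1)·PV
  1        55.00        49.7063        49.7063          99.4126
  2        55.00        44.9221        89.8442         269.5325
  3       555.00       409.6743     1,229.0229       4,916.0917
  Σ                    504.3027     1,368.5734       5,285.0367
P = 504.3027.
Convexity = Σ t(t+1)·PV / [P·(1+y)²] = 5,285.0367 / (504.3027 × 1.224342) = 8.55961.

8.56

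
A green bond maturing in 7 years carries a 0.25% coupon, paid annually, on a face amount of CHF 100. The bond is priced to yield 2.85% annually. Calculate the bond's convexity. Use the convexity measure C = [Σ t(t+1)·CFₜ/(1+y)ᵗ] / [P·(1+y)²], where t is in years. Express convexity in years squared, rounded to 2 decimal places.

With y = 0.0285:
  t   CF        PV=CF/(1+0.0285)^t    t·PV        t(t+1)·PV
  1         0.25         0.2431         0.2431           0.4861
  2         0.25         0.2363         0.4727           1.4180
  3         0.25         0.2298         0.6894           2.7575
  4         0.25         0.2234         0.8937           4.4684
  5         0.25         0.2172         1.0861           6.5169
  6         0.25         0.2112         1.2673           8.8708
  7       100.25        82.3482       576.4377       4,611.5013
  Σ                     83.7093       581.0899       4,636.0190
P = 83.7093.
Convexity = Σ t(t+1)·PV / [P·(1+y)²] = 4,636.0190 / (83.7093 × 1.057812) = 52.35558.

52.36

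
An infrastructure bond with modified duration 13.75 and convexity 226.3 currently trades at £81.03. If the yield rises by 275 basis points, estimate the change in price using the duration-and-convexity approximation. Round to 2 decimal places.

Duration effect: -D_mod·Δy = -13.75 × (+0.0275) = -0.378125
Convexity effect: ½·C·(Δy)² = 0.5 × 226.3 × (0.0275)² = +0.0855696875
ΔP/P ≈ -0.378125 + 0.0855696875 = -0.2925553125
ΔP ≈ 81.03 × (-0.2925553125) = -23.705756971875.

-£23.71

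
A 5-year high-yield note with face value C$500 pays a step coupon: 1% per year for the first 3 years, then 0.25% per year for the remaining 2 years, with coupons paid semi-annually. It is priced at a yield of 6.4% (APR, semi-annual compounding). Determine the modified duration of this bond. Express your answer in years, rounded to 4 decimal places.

Periodic yield y = 0.032. First find Macaulay duration:
  t   CF        PV=CF/(1+0.032)^t    t·PV
  1        2.500         2.4225         2.4225
  2        2.500         2.3474         4.6947
  3        2.500         2.2746         6.8237
  4        2.500         2.2040         8.8162
  5        2.500         2.1357        10.6785
  6        2.500         2.0695        12.4169
  7        0.625         0.5013         3.5093
  8        0.625         0.4858         3.8863
  9        0.625         0.4707         4.2365
  10     500.625       365.3554     3,653.5543
  Σ                    380.2669     3,711.0389
P = 380.2669; Macaulay duration = 3,711.0389 / 380.2669 = 9.75904 half-year periods = 4.87952 years.
Modified duration = D_Mac / (1 + y) = 4.87952 / 1.032 = 4.72822 years.

4.7282 years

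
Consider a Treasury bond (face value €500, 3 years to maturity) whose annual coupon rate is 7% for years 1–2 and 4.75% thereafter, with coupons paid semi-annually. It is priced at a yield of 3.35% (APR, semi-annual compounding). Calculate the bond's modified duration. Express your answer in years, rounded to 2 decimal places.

2.73 years

Periodic yield y = 0.01675. First find Macaulay duration:
  t   CF        PV=CF/(1+0.01675)^t    t·PV
  1       17.500        17.2117        17.2117
  2       17.500        16.9282        33.8563
  3       17.500        16.6493        49.9478
  4       17.500        16.3750        65.5000
  5       11.875        10.9286        54.6428
  6      511.875       463.3176     2,779.9058
  Σ                    541.4103     3,001.0645
P = 541.4103; Macaulay duration = 3,001.0645 / 541.4103 = 5.54305 half-year periods = 2.77152 years.
Modified duration = D_Mac / (1 + y) = 2.77152 / 1.01675 = 2.72587 years.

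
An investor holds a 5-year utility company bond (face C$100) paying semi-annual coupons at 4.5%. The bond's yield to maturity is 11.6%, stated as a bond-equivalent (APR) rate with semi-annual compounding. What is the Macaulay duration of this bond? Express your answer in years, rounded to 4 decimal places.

Periodic yield y = 0.058. Discount each cash flow and weight by its period:
  t   CF        PV=CF/(1+0.058)^t    t·PV
  1         2.25         2.1267         2.1267
  2         2.25         2.0101         4.0201
  3         2.25         1.8999         5.6996
  4         2.25         1.7957         7.1829
  5         2.25         1.6973         8.4864
  6         2.25         1.6042         9.6254
  7         2.25         1.5163        10.6140
  8         2.25         1.4332        11.4653
  9         2.25         1.3546        12.1914
  10      102.25        58.1844       581.8441
  Σ                     73.6223       653.2561
Price P = Σ PV = 73.6223.
Macaulay duration = Σ(t·PV) / P = 653.2561 / 73.6223 = 8.87307 half-year periods.
In years: 8.87307 / 2 = 4.43654 years.

4.4365 years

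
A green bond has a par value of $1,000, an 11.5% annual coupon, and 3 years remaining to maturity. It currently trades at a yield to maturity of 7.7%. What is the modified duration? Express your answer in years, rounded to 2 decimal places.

Periodic yield y = 0.077. First find Macaulay duration:
  t   CF        PV=CF/(1+0.077)^t    t·PV
  1       115.00       106.7781       106.7781
  2       115.00        99.1440       198.2880
  3     1,115.00       892.5401     2,677.6204
  Σ                  1,098.4622     2,982.6865
P = 1,098.4622; Macaulay duration = 2,982.6865 / 1,098.4622 = 2.71533 years.
Modified duration = D_Mac / (1 + y) = 2.71533 / 1.077 = 2.52120 years.

2.52 years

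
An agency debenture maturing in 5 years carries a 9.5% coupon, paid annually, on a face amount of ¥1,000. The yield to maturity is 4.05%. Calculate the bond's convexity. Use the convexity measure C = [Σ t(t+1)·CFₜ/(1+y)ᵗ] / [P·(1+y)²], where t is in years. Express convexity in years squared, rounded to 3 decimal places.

22.512

With y = 0.0405:
  t   CF        PV=CF/(1+0.0405)^t    t·PV        t(t+1)·PV
  1        95.00        91.3023        91.3023         182.6045
  2        95.00        87.7484       175.4969         526.4907
  3        95.00        84.3330       252.9989       1,011.9955
  4        95.00        81.0504       324.2017       1,621.0084
  5     1,095.00       897.8498     4,489.2491      26,935.4944
  Σ                  1,242.2839     5,333.2488      30,277.5935
P = 1,242.2839.
Convexity = Σ t(t+1)·PV / [P·(1+y)²] = 30,277.5935 / (1,242.2839 × 1.082640) = 22.51212.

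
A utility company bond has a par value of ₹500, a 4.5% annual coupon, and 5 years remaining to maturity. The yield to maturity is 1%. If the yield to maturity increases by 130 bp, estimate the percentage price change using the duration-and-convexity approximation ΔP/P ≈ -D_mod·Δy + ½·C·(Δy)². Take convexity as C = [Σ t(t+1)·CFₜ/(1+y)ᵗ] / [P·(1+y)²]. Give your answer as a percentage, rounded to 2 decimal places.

-5.73%

With y = 0.01:
  t   CF        PV=CF/(1+0.01)^t    t·PV        t(t+1)·PV
  1        22.50        22.2772        22.2772          44.5545
  2        22.50        22.0567        44.1133         132.3400
  3        22.50        21.8383        65.5148         262.0593
  4        22.50        21.6221        86.4882         432.4412
  5       522.50       497.1408     2,485.7041      14,914.2247
  Σ                    584.9350     2,704.0977      15,785.6196
P = 584.9350; D_Mac = 4.62290 yrs; D_mod = 4.57713 yrs; C = 26.45521.
Duration effect: -4.57713 × (+0.013) = -0.059503
Convexity effect: 0.5 × 26.45521 × (0.013)² = +0.0022355
ΔP/P ≈ -0.059503 + 0.0022355 = -0.057267 = -5.7267%.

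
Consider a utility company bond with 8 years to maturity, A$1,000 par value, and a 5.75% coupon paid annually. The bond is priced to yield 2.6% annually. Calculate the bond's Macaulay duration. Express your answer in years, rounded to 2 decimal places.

6.78 years

Periodic yield y = 0.026. Discount each cash flow and weight by its year:
  t   CF        PV=CF/(1+0.026)^t    t·PV
  1        57.50        56.0429        56.0429
  2        57.50        54.6227       109.2454
  3        57.50        53.2385       159.7155
  4        57.50        51.8894       207.5575
  5        57.50        50.5744       252.8722
  6        57.50        49.2928       295.7569
  7        57.50        48.0437       336.3058
  8     1,057.50       861.1950     6,889.5598
  Σ                  1,224.8994     8,307.0560
Price P = Σ PV = 1,224.8994.
Macaulay duration = Σ(t·PV) / P = 8,307.0560 / 1,224.8994 = 6.78183 years.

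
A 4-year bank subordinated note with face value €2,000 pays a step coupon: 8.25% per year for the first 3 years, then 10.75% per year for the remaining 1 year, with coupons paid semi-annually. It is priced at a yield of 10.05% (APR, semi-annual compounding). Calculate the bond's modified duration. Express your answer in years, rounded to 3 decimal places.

3.308 years

Periodic yield y = 0.05025. First find Macaulay duration:
  t   CF        PV=CF/(1+0.05025)^t    t·PV
  1        82.50        78.5527        78.5527
  2        82.50        74.7943       149.5886
  3        82.50        71.2157       213.6472
  4        82.50        67.8084       271.2334
  5        82.50        64.5640       322.8201
  6        82.50        61.4749       368.8494
  7       107.50        76.2710       533.8972
  8     2,107.50     1,423.7248    11,389.7987
  Σ                  1,918.4059    13,328.3873
P = 1,918.4059; Macaulay duration = 13,328.3873 / 1,918.4059 = 6.94764 half-year periods = 3.47382 years.
Modified duration = D_Mac / (1 + y) = 3.47382 / 1.05025 = 3.30761 years.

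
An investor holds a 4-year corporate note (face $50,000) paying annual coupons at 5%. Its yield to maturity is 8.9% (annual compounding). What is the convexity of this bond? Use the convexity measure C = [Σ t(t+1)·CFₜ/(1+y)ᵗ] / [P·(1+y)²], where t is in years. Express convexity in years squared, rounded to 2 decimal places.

With y = 0.089:
  t   CF        PV=CF/(1+0.089)^t    t·PV        t(t+1)·PV
  1     2,500.00     2,295.6841     2,295.6841       4,591.3682
  2     2,500.00     2,108.0662     4,216.1324      12,648.3973
  3     2,500.00     1,935.7817     5,807.3450      23,229.3798
  4    52,500.00    37,329.1228   149,316.4912     746,582.4558
  Σ                 43,668.6548   161,635.6527     787,051.6011
P = 43,668.6548.
Convexity = Σ t(t+1)·PV / [P·(1+y)²] = 787,051.6011 / (43,668.6548 × 1.185921) = 15.19769.

15.20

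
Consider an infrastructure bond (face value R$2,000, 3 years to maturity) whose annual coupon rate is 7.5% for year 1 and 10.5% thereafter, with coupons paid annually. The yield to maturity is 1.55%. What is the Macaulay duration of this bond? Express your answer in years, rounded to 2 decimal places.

Periodic yield y = 0.0155. Discount each cash flow and weight by its year:
  t   CF        PV=CF/(1+0.0155)^t    t·PV
  1       150.00       147.7105       147.7105
  2       210.00       203.6383       407.2766
  3     2,210.00     2,110.3403     6,331.0209
  Σ                  2,461.6891     6,886.0079
Price P = Σ PV = 2,461.6891.
Macaulay duration = Σ(t·PV) / P = 6,886.0079 / 2,461.6891 = 2.79727 years.

2.80 years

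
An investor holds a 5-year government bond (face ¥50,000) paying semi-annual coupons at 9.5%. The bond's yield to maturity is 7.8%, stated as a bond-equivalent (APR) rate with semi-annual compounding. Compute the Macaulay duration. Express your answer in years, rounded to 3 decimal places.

4.128 years

Periodic yield y = 0.039. Discount each cash flow and weight by its period:
  t   CF        PV=CF/(1+0.039)^t    t·PV
  1     2,375.00     2,285.8518     2,285.8518
  2     2,375.00     2,200.0498     4,400.0997
  3     2,375.00     2,117.4686     6,352.4057
  4     2,375.00     2,037.9871     8,151.9483
  5     2,375.00     1,961.4890     9,807.4450
  6     2,375.00     1,887.8624    11,327.1742
  7     2,375.00     1,816.9994    12,718.9957
  8     2,375.00     1,748.7963    13,990.3706
  9     2,375.00     1,683.1534    15,148.3802
  10   52,375.00    35,724.6975   357,246.9753
  Σ                 53,464.3552   441,429.6464
Price P = Σ PV = 53,464.3552.
Macaulay duration = Σ(t·PV) / P = 441,429.6464 / 53,464.3552 = 8.25652 half-year periods.
In years: 8.25652 / 2 = 4.12826 years.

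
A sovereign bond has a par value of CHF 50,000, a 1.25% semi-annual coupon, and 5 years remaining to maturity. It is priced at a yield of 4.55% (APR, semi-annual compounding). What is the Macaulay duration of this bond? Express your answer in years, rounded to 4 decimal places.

4.8482 years

Periodic yield y = 0.02275. Discount each cash flow and weight by its period:
  t   CF        PV=CF/(1+0.02275)^t    t·PV
  1       312.50       305.5488       305.5488
  2       312.50       298.7522       597.5043
  3       312.50       292.1067       876.3202
  4       312.50       285.6091     1,142.4365
  5       312.50       279.2560     1,396.2802
  6       312.50       273.0443     1,638.2657
  7       312.50       266.9707     1,868.7949
  8       312.50       261.0322     2,088.2578
  9       312.50       255.2258     2,297.0325
  10   50,312.50    40,177.3248   401,773.2480
  Σ                 42,694.8707   413,983.6889
Price P = Σ PV = 42,694.8707.
Macaulay duration = Σ(t·PV) / P = 413,983.6889 / 42,694.8707 = 9.69633 half-year periods.
In years: 9.69633 / 2 = 4.84817 years.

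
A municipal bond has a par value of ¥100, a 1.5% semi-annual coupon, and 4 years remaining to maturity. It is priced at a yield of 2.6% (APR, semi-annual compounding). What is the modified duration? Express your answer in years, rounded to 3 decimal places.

3.845 years

Periodic yield y = 0.013. First find Macaulay duration:
  t   CF        PV=CF/(1+0.013)^t    t·PV
  1         0.75         0.7404         0.7404
  2         0.75         0.7309         1.4617
  3         0.75         0.7215         2.1645
  4         0.75         0.7122         2.8489
  5         0.75         0.7031         3.5155
  6         0.75         0.6941         4.1644
  7         0.75         0.6852         4.7962
  8       100.75        90.8593       726.8746
  Σ                     95.8466       746.5662
P = 95.8466; Macaulay duration = 746.5662 / 95.8466 = 7.78917 half-year periods = 3.89459 years.
Modified duration = D_Mac / (1 + y) = 3.89459 / 1.013 = 3.84461 years.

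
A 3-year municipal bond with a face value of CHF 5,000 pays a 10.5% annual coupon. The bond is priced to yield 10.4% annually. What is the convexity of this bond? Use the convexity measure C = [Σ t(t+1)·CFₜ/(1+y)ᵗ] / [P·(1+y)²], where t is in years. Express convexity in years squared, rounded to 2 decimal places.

8.64

With y = 0.104:
  t   CF        PV=CF/(1+0.104)^t    t·PV        t(t+1)·PV
  1       525.00       475.5435       475.5435         951.0870
  2       525.00       430.7459       861.4918       2,584.4754
  3     5,525.00     4,106.0578    12,318.1735      49,272.6940
  Σ                  5,012.3472    13,655.2088      52,808.2564
P = 5,012.3472.
Convexity = Σ t(t+1)·PV / [P·(1+y)²] = 52,808.2564 / (5,012.3472 × 1.218816) = 8.64415.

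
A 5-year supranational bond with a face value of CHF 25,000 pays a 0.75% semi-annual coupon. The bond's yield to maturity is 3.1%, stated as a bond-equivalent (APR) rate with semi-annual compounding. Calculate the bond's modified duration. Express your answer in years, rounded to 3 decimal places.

Periodic yield y = 0.0155. First find Macaulay duration:
  t   CF        PV=CF/(1+0.0155)^t    t·PV
  1        93.75        92.3191        92.3191
  2        93.75        90.9100       181.8199
  3        93.75        89.5224       268.5671
  4        93.75        88.1559       352.6237
  5        93.75        86.8104       434.0519
  6        93.75        85.4854       512.9121
  7        93.75        84.1806       589.2639
  8        93.75        82.8957       663.1654
  9        93.75        81.6304       734.6736
  10   25,093.75    21,516.2355   215,162.3552
  Σ                 22,298.1452   218,991.7519
P = 22,298.1452; Macaulay duration = 218,991.7519 / 22,298.1452 = 9.82107 half-year periods = 4.91054 years.
Modified duration = D_Mac / (1 + y) = 4.91054 / 1.0155 = 4.83559 years.

4.836 years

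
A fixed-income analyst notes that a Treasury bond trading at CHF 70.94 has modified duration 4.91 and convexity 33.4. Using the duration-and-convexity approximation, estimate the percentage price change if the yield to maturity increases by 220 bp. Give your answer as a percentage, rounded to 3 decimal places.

-9.994%

Duration effect: -D_mod·Δy = -4.91 × (+0.022) = -0.108020
Convexity effect: ½·C·(Δy)² = 0.5 × 33.4 × (0.022)² = +0.0080828
ΔP/P ≈ -0.108020 + 0.0080828 = -0.0999372
= -9.99372%.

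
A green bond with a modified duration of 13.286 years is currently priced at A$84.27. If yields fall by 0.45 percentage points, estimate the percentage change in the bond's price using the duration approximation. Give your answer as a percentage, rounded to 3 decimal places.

Duration approximation: ΔP/P ≈ -D_mod · Δy = -13.286 × (-0.0045) = +0.059787.
As a percentage: +5.9787%.

+5.979%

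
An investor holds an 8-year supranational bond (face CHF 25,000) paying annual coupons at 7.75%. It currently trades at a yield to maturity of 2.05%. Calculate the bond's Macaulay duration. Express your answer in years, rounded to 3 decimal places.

Periodic yield y = 0.0205. Discount each cash flow and weight by its year:
  t   CF        PV=CF/(1+0.0205)^t    t·PV
  1     1,937.50     1,898.5791     1,898.5791
  2     1,937.50     1,860.4401     3,720.8802
  3     1,937.50     1,823.0672     5,469.2017
  4     1,937.50     1,786.4451     7,145.7804
  5     1,937.50     1,750.5587     8,752.7933
  6     1,937.50     1,715.3931    10,292.3586
  7     1,937.50     1,680.9339    11,766.5376
  8    26,937.50    22,900.9351   183,207.4804
  Σ                 35,416.3523   232,253.6113
Price P = Σ PV = 35,416.3523.
Macaulay duration = Σ(t·PV) / P = 232,253.6113 / 35,416.3523 = 6.55781 years.

6.558 years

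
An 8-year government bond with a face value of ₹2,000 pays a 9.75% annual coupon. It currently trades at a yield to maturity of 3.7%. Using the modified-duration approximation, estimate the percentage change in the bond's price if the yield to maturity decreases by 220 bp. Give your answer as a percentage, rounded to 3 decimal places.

+13.288%

Periodic yield y = 0.037. Modified duration first:
  t   CF        PV=CF/(1+0.037)^t    t·PV
  1       195.00       188.0424       188.0424
  2       195.00       181.3331       362.6662
  3       195.00       174.8632       524.5895
  4       195.00       168.6241       674.4963
  5       195.00       162.6076       813.0380
  6       195.00       156.8058       940.8347
  7       195.00       151.2110     1,058.4768
  8     2,195.00     1,641.3624    13,130.8990
  Σ                  2,824.8495    17,693.0429
P = 2,824.8495; D_Mac = 6.26336 yrs; D_mod = 6.26336/(1+0.037) = 6.03988 yrs.
ΔP/P ≈ -D_mod · Δy = -6.03988 × (-0.022) = +0.132877 = +13.2877%.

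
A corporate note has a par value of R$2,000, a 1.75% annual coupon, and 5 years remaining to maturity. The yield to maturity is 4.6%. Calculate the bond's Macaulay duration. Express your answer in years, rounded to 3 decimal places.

4.817 years

Periodic yield y = 0.046. Discount each cash flow and weight by its year:
  t   CF        PV=CF/(1+0.046)^t    t·PV
  1        35.00        33.4608        33.4608
  2        35.00        31.9893        63.9786
  3        35.00        30.5825        91.7475
  4        35.00        29.2376       116.9503
  5     2,035.00     1,625.1969     8,125.9846
  Σ                  1,750.4671     8,432.1218
Price P = Σ PV = 1,750.4671.
Macaulay duration = Σ(t·PV) / P = 8,432.1218 / 1,750.4671 = 4.81707 years.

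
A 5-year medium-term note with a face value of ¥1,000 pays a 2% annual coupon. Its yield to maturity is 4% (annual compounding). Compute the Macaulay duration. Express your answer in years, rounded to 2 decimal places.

4.80 years

Periodic yield y = 0.04. Discount each cash flow and weight by its year:
  t   CF        PV=CF/(1+0.04)^t    t·PV
  1        20.00        19.2308        19.2308
  2        20.00        18.4911        36.9822
  3        20.00        17.7799        53.3398
  4        20.00        17.0961        68.3843
  5     1,020.00       838.3656     4,191.8282
  Σ                    910.9636     4,369.7654
Price P = Σ PV = 910.9636.
Macaulay duration = Σ(t·PV) / P = 4,369.7654 / 910.9636 = 4.79686 years.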